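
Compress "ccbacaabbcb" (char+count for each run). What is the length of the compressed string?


Input: ccbacaabbcb
Runs:
  'c' x 2 => "c2"
  'b' x 1 => "b1"
  'a' x 1 => "a1"
  'c' x 1 => "c1"
  'a' x 2 => "a2"
  'b' x 2 => "b2"
  'c' x 1 => "c1"
  'b' x 1 => "b1"
Compressed: "c2b1a1c1a2b2c1b1"
Compressed length: 16

16


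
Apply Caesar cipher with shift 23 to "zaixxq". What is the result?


Caesar cipher: shift "zaixxq" by 23
  'z' (pos 25) + 23 = pos 22 = 'w'
  'a' (pos 0) + 23 = pos 23 = 'x'
  'i' (pos 8) + 23 = pos 5 = 'f'
  'x' (pos 23) + 23 = pos 20 = 'u'
  'x' (pos 23) + 23 = pos 20 = 'u'
  'q' (pos 16) + 23 = pos 13 = 'n'
Result: wxfuun

wxfuun


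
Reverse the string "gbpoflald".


Input: gbpoflald
Reading characters right to left:
  Position 8: 'd'
  Position 7: 'l'
  Position 6: 'a'
  Position 5: 'l'
  Position 4: 'f'
  Position 3: 'o'
  Position 2: 'p'
  Position 1: 'b'
  Position 0: 'g'
Reversed: dlalfopbg

dlalfopbg


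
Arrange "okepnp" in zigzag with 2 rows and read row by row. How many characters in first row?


Zigzag "okepnp" into 2 rows:
Placing characters:
  'o' => row 0
  'k' => row 1
  'e' => row 0
  'p' => row 1
  'n' => row 0
  'p' => row 1
Rows:
  Row 0: "oen"
  Row 1: "kpp"
First row length: 3

3


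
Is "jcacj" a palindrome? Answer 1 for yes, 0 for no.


Input: jcacj
Reversed: jcacj
  Compare pos 0 ('j') with pos 4 ('j'): match
  Compare pos 1 ('c') with pos 3 ('c'): match
Result: palindrome

1


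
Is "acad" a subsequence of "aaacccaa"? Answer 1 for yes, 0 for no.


Check if "acad" is a subsequence of "aaacccaa"
Greedy scan:
  Position 0 ('a'): matches sub[0] = 'a'
  Position 1 ('a'): no match needed
  Position 2 ('a'): no match needed
  Position 3 ('c'): matches sub[1] = 'c'
  Position 4 ('c'): no match needed
  Position 5 ('c'): no match needed
  Position 6 ('a'): matches sub[2] = 'a'
  Position 7 ('a'): no match needed
Only matched 3/4 characters => not a subsequence

0


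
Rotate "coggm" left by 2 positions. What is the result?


Input: "coggm", rotate left by 2
First 2 characters: "co"
Remaining characters: "ggm"
Concatenate remaining + first: "ggm" + "co" = "ggmco"

ggmco


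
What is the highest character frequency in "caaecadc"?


Input: caaecadc
Character counts:
  'a': 3
  'c': 3
  'd': 1
  'e': 1
Maximum frequency: 3

3


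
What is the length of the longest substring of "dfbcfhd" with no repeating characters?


Input: "dfbcfhd"
Sliding window (track last position of each char):
  Position 0 ('d'): window [0,0] length 1 -- new best
  Position 1 ('f'): window [0,1] length 2 -- new best
  Position 2 ('b'): window [0,2] length 3 -- new best
  Position 3 ('c'): window [0,3] length 4 -- new best
  Position 4 ('f'): repeat (last at 1), move window start to 2
  Position 4 ('f'): window [2,4] length 3
  Position 5 ('h'): window [2,5] length 4
  Position 6 ('d'): window [2,6] length 5 -- new best
Longest substring with no repeats: "bcfhd" with length 5

5


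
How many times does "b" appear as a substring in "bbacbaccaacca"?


Searching for "b" in "bbacbaccaacca"
Scanning each position:
  Position 0: "b" => MATCH
  Position 1: "b" => MATCH
  Position 2: "a" => no
  Position 3: "c" => no
  Position 4: "b" => MATCH
  Position 5: "a" => no
  Position 6: "c" => no
  Position 7: "c" => no
  Position 8: "a" => no
  Position 9: "a" => no
  Position 10: "c" => no
  Position 11: "c" => no
  Position 12: "a" => no
Total occurrences: 3

3


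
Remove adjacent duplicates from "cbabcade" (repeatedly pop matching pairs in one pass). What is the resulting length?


Input: cbabcade
Stack-based adjacent duplicate removal:
  Read 'c': push. Stack: c
  Read 'b': push. Stack: cb
  Read 'a': push. Stack: cba
  Read 'b': push. Stack: cbab
  Read 'c': push. Stack: cbabc
  Read 'a': push. Stack: cbabca
  Read 'd': push. Stack: cbabcad
  Read 'e': push. Stack: cbabcade
Final stack: "cbabcade" (length 8)

8


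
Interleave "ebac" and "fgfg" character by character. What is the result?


Interleaving "ebac" and "fgfg":
  Position 0: 'e' from first, 'f' from second => "ef"
  Position 1: 'b' from first, 'g' from second => "bg"
  Position 2: 'a' from first, 'f' from second => "af"
  Position 3: 'c' from first, 'g' from second => "cg"
Result: efbgafcg

efbgafcg


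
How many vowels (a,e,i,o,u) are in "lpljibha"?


Input: lpljibha
Checking each character:
  'l' at position 0: consonant
  'p' at position 1: consonant
  'l' at position 2: consonant
  'j' at position 3: consonant
  'i' at position 4: vowel (running total: 1)
  'b' at position 5: consonant
  'h' at position 6: consonant
  'a' at position 7: vowel (running total: 2)
Total vowels: 2

2


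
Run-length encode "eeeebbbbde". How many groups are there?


Input: eeeebbbbde
Scanning for consecutive runs:
  Group 1: 'e' x 4 (positions 0-3)
  Group 2: 'b' x 4 (positions 4-7)
  Group 3: 'd' x 1 (positions 8-8)
  Group 4: 'e' x 1 (positions 9-9)
Total groups: 4

4


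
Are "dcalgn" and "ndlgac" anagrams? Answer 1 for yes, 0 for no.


Strings: "dcalgn", "ndlgac"
Sorted first:  acdgln
Sorted second: acdgln
Sorted forms match => anagrams

1


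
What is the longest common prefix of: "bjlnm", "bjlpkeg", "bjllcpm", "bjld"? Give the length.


Words: bjlnm, bjlpkeg, bjllcpm, bjld
  Position 0: all 'b' => match
  Position 1: all 'j' => match
  Position 2: all 'l' => match
  Position 3: ('n', 'p', 'l', 'd') => mismatch, stop
LCP = "bjl" (length 3)

3


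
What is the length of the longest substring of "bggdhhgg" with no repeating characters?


Input: "bggdhhgg"
Sliding window (track last position of each char):
  Position 0 ('b'): window [0,0] length 1 -- new best
  Position 1 ('g'): window [0,1] length 2 -- new best
  Position 2 ('g'): repeat (last at 1), move window start to 2
  Position 2 ('g'): window [2,2] length 1
  Position 3 ('d'): window [2,3] length 2
  Position 4 ('h'): window [2,4] length 3 -- new best
  Position 5 ('h'): repeat (last at 4), move window start to 5
  Position 5 ('h'): window [5,5] length 1
  Position 6 ('g'): window [5,6] length 2
  Position 7 ('g'): repeat (last at 6), move window start to 7
  Position 7 ('g'): window [7,7] length 1
Longest substring with no repeats: "gdh" with length 3

3


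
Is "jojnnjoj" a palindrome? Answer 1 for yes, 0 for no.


Input: jojnnjoj
Reversed: jojnnjoj
  Compare pos 0 ('j') with pos 7 ('j'): match
  Compare pos 1 ('o') with pos 6 ('o'): match
  Compare pos 2 ('j') with pos 5 ('j'): match
  Compare pos 3 ('n') with pos 4 ('n'): match
Result: palindrome

1


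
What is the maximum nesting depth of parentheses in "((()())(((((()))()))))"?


Input: "((()())(((((()))()))))"
Tracking depth:
  Position 0 '(': depth becomes 1
  Position 1 '(': depth becomes 2
  Position 2 '(': depth becomes 3
  Position 3 ')': depth becomes 2
  Position 4 '(': depth becomes 3
  Position 5 ')': depth becomes 2
  Position 6 ')': depth becomes 1
  Position 7 '(': depth becomes 2
  Position 8 '(': depth becomes 3
  Position 9 '(': depth becomes 4
  Position 10 '(': depth becomes 5
  Position 11 '(': depth becomes 6
  Position 12 '(': depth becomes 7
  Position 13 ')': depth becomes 6
  Position 14 ')': depth becomes 5
  Position 15 ')': depth becomes 4
  Position 16 '(': depth becomes 5
  Position 17 ')': depth becomes 4
  Position 18 ')': depth becomes 3
  Position 19 ')': depth becomes 2
  Position 20 ')': depth becomes 1
  Position 21 ')': depth becomes 0
Maximum depth reached: 7

7


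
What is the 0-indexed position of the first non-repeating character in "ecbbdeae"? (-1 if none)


Input: ecbbdeae
Character frequencies:
  'a': 1
  'b': 2
  'c': 1
  'd': 1
  'e': 3
Scanning left to right for freq == 1:
  Position 0 ('e'): freq=3, skip
  Position 1 ('c'): unique! => answer = 1

1


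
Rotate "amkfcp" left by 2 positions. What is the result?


Input: "amkfcp", rotate left by 2
First 2 characters: "am"
Remaining characters: "kfcp"
Concatenate remaining + first: "kfcp" + "am" = "kfcpam"

kfcpam


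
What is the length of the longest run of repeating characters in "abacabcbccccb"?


Input: "abacabcbccccb"
Scanning for longest run:
  Position 1 ('b'): new char, reset run to 1
  Position 2 ('a'): new char, reset run to 1
  Position 3 ('c'): new char, reset run to 1
  Position 4 ('a'): new char, reset run to 1
  Position 5 ('b'): new char, reset run to 1
  Position 6 ('c'): new char, reset run to 1
  Position 7 ('b'): new char, reset run to 1
  Position 8 ('c'): new char, reset run to 1
  Position 9 ('c'): continues run of 'c', length=2
  Position 10 ('c'): continues run of 'c', length=3
  Position 11 ('c'): continues run of 'c', length=4
  Position 12 ('b'): new char, reset run to 1
Longest run: 'c' with length 4

4


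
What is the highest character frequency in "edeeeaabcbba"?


Input: edeeeaabcbba
Character counts:
  'a': 3
  'b': 3
  'c': 1
  'd': 1
  'e': 4
Maximum frequency: 4

4


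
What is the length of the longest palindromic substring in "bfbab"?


Input: "bfbab"
Checking substrings for palindromes:
  [0:3] "bfb" (len 3) => palindrome
  [2:5] "bab" (len 3) => palindrome
Longest palindromic substring: "bfb" with length 3

3


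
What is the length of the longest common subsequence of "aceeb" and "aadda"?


LCS of "aceeb" and "aadda"
DP table:
           a    a    d    d    a
      0    0    0    0    0    0
  a   0    1    1    1    1    1
  c   0    1    1    1    1    1
  e   0    1    1    1    1    1
  e   0    1    1    1    1    1
  b   0    1    1    1    1    1
LCS length = dp[5][5] = 1

1


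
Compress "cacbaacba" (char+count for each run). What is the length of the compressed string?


Input: cacbaacba
Runs:
  'c' x 1 => "c1"
  'a' x 1 => "a1"
  'c' x 1 => "c1"
  'b' x 1 => "b1"
  'a' x 2 => "a2"
  'c' x 1 => "c1"
  'b' x 1 => "b1"
  'a' x 1 => "a1"
Compressed: "c1a1c1b1a2c1b1a1"
Compressed length: 16

16


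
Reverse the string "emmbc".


Input: emmbc
Reading characters right to left:
  Position 4: 'c'
  Position 3: 'b'
  Position 2: 'm'
  Position 1: 'm'
  Position 0: 'e'
Reversed: cbmme

cbmme


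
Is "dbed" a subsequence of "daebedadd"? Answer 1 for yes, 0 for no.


Check if "dbed" is a subsequence of "daebedadd"
Greedy scan:
  Position 0 ('d'): matches sub[0] = 'd'
  Position 1 ('a'): no match needed
  Position 2 ('e'): no match needed
  Position 3 ('b'): matches sub[1] = 'b'
  Position 4 ('e'): matches sub[2] = 'e'
  Position 5 ('d'): matches sub[3] = 'd'
  Position 6 ('a'): no match needed
  Position 7 ('d'): no match needed
  Position 8 ('d'): no match needed
All 4 characters matched => is a subsequence

1


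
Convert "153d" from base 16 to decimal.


Input: "153d" in base 16
Positional expansion:
  Digit '1' (value 1) x 16^3 = 4096
  Digit '5' (value 5) x 16^2 = 1280
  Digit '3' (value 3) x 16^1 = 48
  Digit 'd' (value 13) x 16^0 = 13
Sum = 5437

5437


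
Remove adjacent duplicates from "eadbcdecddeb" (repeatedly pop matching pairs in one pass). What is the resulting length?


Input: eadbcdecddeb
Stack-based adjacent duplicate removal:
  Read 'e': push. Stack: e
  Read 'a': push. Stack: ea
  Read 'd': push. Stack: ead
  Read 'b': push. Stack: eadb
  Read 'c': push. Stack: eadbc
  Read 'd': push. Stack: eadbcd
  Read 'e': push. Stack: eadbcde
  Read 'c': push. Stack: eadbcdec
  Read 'd': push. Stack: eadbcdecd
  Read 'd': matches stack top 'd' => pop. Stack: eadbcdec
  Read 'e': push. Stack: eadbcdece
  Read 'b': push. Stack: eadbcdeceb
Final stack: "eadbcdeceb" (length 10)

10


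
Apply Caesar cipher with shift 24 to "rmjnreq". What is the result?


Caesar cipher: shift "rmjnreq" by 24
  'r' (pos 17) + 24 = pos 15 = 'p'
  'm' (pos 12) + 24 = pos 10 = 'k'
  'j' (pos 9) + 24 = pos 7 = 'h'
  'n' (pos 13) + 24 = pos 11 = 'l'
  'r' (pos 17) + 24 = pos 15 = 'p'
  'e' (pos 4) + 24 = pos 2 = 'c'
  'q' (pos 16) + 24 = pos 14 = 'o'
Result: pkhlpco

pkhlpco


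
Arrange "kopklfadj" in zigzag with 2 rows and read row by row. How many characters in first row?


Zigzag "kopklfadj" into 2 rows:
Placing characters:
  'k' => row 0
  'o' => row 1
  'p' => row 0
  'k' => row 1
  'l' => row 0
  'f' => row 1
  'a' => row 0
  'd' => row 1
  'j' => row 0
Rows:
  Row 0: "kplaj"
  Row 1: "okfd"
First row length: 5

5


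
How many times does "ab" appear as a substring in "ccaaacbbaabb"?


Searching for "ab" in "ccaaacbbaabb"
Scanning each position:
  Position 0: "cc" => no
  Position 1: "ca" => no
  Position 2: "aa" => no
  Position 3: "aa" => no
  Position 4: "ac" => no
  Position 5: "cb" => no
  Position 6: "bb" => no
  Position 7: "ba" => no
  Position 8: "aa" => no
  Position 9: "ab" => MATCH
  Position 10: "bb" => no
Total occurrences: 1

1


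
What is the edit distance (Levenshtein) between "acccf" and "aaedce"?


Computing edit distance: "acccf" -> "aaedce"
DP table:
           a    a    e    d    c    e
      0    1    2    3    4    5    6
  a   1    0    1    2    3    4    5
  c   2    1    1    2    3    3    4
  c   3    2    2    2    3    3    4
  c   4    3    3    3    3    3    4
  f   5    4    4    4    4    4    4
Edit distance = dp[5][6] = 4

4


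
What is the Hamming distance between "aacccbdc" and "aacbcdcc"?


Comparing "aacccbdc" and "aacbcdcc" position by position:
  Position 0: 'a' vs 'a' => same
  Position 1: 'a' vs 'a' => same
  Position 2: 'c' vs 'c' => same
  Position 3: 'c' vs 'b' => differ
  Position 4: 'c' vs 'c' => same
  Position 5: 'b' vs 'd' => differ
  Position 6: 'd' vs 'c' => differ
  Position 7: 'c' vs 'c' => same
Total differences (Hamming distance): 3

3


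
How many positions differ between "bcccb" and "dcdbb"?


Comparing "bcccb" and "dcdbb" position by position:
  Position 0: 'b' vs 'd' => DIFFER
  Position 1: 'c' vs 'c' => same
  Position 2: 'c' vs 'd' => DIFFER
  Position 3: 'c' vs 'b' => DIFFER
  Position 4: 'b' vs 'b' => same
Positions that differ: 3

3


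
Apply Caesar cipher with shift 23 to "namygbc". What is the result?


Caesar cipher: shift "namygbc" by 23
  'n' (pos 13) + 23 = pos 10 = 'k'
  'a' (pos 0) + 23 = pos 23 = 'x'
  'm' (pos 12) + 23 = pos 9 = 'j'
  'y' (pos 24) + 23 = pos 21 = 'v'
  'g' (pos 6) + 23 = pos 3 = 'd'
  'b' (pos 1) + 23 = pos 24 = 'y'
  'c' (pos 2) + 23 = pos 25 = 'z'
Result: kxjvdyz

kxjvdyz


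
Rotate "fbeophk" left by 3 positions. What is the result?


Input: "fbeophk", rotate left by 3
First 3 characters: "fbe"
Remaining characters: "ophk"
Concatenate remaining + first: "ophk" + "fbe" = "ophkfbe"

ophkfbe


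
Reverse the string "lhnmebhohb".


Input: lhnmebhohb
Reading characters right to left:
  Position 9: 'b'
  Position 8: 'h'
  Position 7: 'o'
  Position 6: 'h'
  Position 5: 'b'
  Position 4: 'e'
  Position 3: 'm'
  Position 2: 'n'
  Position 1: 'h'
  Position 0: 'l'
Reversed: bhohbemnhl

bhohbemnhl


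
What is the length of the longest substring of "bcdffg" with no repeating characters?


Input: "bcdffg"
Sliding window (track last position of each char):
  Position 0 ('b'): window [0,0] length 1 -- new best
  Position 1 ('c'): window [0,1] length 2 -- new best
  Position 2 ('d'): window [0,2] length 3 -- new best
  Position 3 ('f'): window [0,3] length 4 -- new best
  Position 4 ('f'): repeat (last at 3), move window start to 4
  Position 4 ('f'): window [4,4] length 1
  Position 5 ('g'): window [4,5] length 2
Longest substring with no repeats: "bcdf" with length 4

4


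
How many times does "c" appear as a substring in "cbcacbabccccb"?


Searching for "c" in "cbcacbabccccb"
Scanning each position:
  Position 0: "c" => MATCH
  Position 1: "b" => no
  Position 2: "c" => MATCH
  Position 3: "a" => no
  Position 4: "c" => MATCH
  Position 5: "b" => no
  Position 6: "a" => no
  Position 7: "b" => no
  Position 8: "c" => MATCH
  Position 9: "c" => MATCH
  Position 10: "c" => MATCH
  Position 11: "c" => MATCH
  Position 12: "b" => no
Total occurrences: 7

7


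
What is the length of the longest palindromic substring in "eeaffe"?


Input: "eeaffe"
Checking substrings for palindromes:
  [0:2] "ee" (len 2) => palindrome
  [3:5] "ff" (len 2) => palindrome
Longest palindromic substring: "ee" with length 2

2


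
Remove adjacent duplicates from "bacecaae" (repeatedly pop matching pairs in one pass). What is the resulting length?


Input: bacecaae
Stack-based adjacent duplicate removal:
  Read 'b': push. Stack: b
  Read 'a': push. Stack: ba
  Read 'c': push. Stack: bac
  Read 'e': push. Stack: bace
  Read 'c': push. Stack: bacec
  Read 'a': push. Stack: baceca
  Read 'a': matches stack top 'a' => pop. Stack: bacec
  Read 'e': push. Stack: bacece
Final stack: "bacece" (length 6)

6


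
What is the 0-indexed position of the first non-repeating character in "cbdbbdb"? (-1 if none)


Input: cbdbbdb
Character frequencies:
  'b': 4
  'c': 1
  'd': 2
Scanning left to right for freq == 1:
  Position 0 ('c'): unique! => answer = 0

0


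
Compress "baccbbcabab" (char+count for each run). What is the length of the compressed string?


Input: baccbbcabab
Runs:
  'b' x 1 => "b1"
  'a' x 1 => "a1"
  'c' x 2 => "c2"
  'b' x 2 => "b2"
  'c' x 1 => "c1"
  'a' x 1 => "a1"
  'b' x 1 => "b1"
  'a' x 1 => "a1"
  'b' x 1 => "b1"
Compressed: "b1a1c2b2c1a1b1a1b1"
Compressed length: 18

18


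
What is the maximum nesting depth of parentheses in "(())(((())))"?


Input: "(())(((())))"
Tracking depth:
  Position 0 '(': depth becomes 1
  Position 1 '(': depth becomes 2
  Position 2 ')': depth becomes 1
  Position 3 ')': depth becomes 0
  Position 4 '(': depth becomes 1
  Position 5 '(': depth becomes 2
  Position 6 '(': depth becomes 3
  Position 7 '(': depth becomes 4
  Position 8 ')': depth becomes 3
  Position 9 ')': depth becomes 2
  Position 10 ')': depth becomes 1
  Position 11 ')': depth becomes 0
Maximum depth reached: 4

4


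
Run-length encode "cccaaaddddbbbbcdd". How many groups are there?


Input: cccaaaddddbbbbcdd
Scanning for consecutive runs:
  Group 1: 'c' x 3 (positions 0-2)
  Group 2: 'a' x 3 (positions 3-5)
  Group 3: 'd' x 4 (positions 6-9)
  Group 4: 'b' x 4 (positions 10-13)
  Group 5: 'c' x 1 (positions 14-14)
  Group 6: 'd' x 2 (positions 15-16)
Total groups: 6

6


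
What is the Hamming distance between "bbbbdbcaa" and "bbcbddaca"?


Comparing "bbbbdbcaa" and "bbcbddaca" position by position:
  Position 0: 'b' vs 'b' => same
  Position 1: 'b' vs 'b' => same
  Position 2: 'b' vs 'c' => differ
  Position 3: 'b' vs 'b' => same
  Position 4: 'd' vs 'd' => same
  Position 5: 'b' vs 'd' => differ
  Position 6: 'c' vs 'a' => differ
  Position 7: 'a' vs 'c' => differ
  Position 8: 'a' vs 'a' => same
Total differences (Hamming distance): 4

4


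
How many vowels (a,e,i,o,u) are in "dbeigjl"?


Input: dbeigjl
Checking each character:
  'd' at position 0: consonant
  'b' at position 1: consonant
  'e' at position 2: vowel (running total: 1)
  'i' at position 3: vowel (running total: 2)
  'g' at position 4: consonant
  'j' at position 5: consonant
  'l' at position 6: consonant
Total vowels: 2

2


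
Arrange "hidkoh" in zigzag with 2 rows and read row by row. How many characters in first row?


Zigzag "hidkoh" into 2 rows:
Placing characters:
  'h' => row 0
  'i' => row 1
  'd' => row 0
  'k' => row 1
  'o' => row 0
  'h' => row 1
Rows:
  Row 0: "hdo"
  Row 1: "ikh"
First row length: 3

3


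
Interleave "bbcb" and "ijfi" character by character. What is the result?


Interleaving "bbcb" and "ijfi":
  Position 0: 'b' from first, 'i' from second => "bi"
  Position 1: 'b' from first, 'j' from second => "bj"
  Position 2: 'c' from first, 'f' from second => "cf"
  Position 3: 'b' from first, 'i' from second => "bi"
Result: bibjcfbi

bibjcfbi


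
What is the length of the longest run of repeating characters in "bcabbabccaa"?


Input: "bcabbabccaa"
Scanning for longest run:
  Position 1 ('c'): new char, reset run to 1
  Position 2 ('a'): new char, reset run to 1
  Position 3 ('b'): new char, reset run to 1
  Position 4 ('b'): continues run of 'b', length=2
  Position 5 ('a'): new char, reset run to 1
  Position 6 ('b'): new char, reset run to 1
  Position 7 ('c'): new char, reset run to 1
  Position 8 ('c'): continues run of 'c', length=2
  Position 9 ('a'): new char, reset run to 1
  Position 10 ('a'): continues run of 'a', length=2
Longest run: 'b' with length 2

2


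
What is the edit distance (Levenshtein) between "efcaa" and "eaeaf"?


Computing edit distance: "efcaa" -> "eaeaf"
DP table:
           e    a    e    a    f
      0    1    2    3    4    5
  e   1    0    1    2    3    4
  f   2    1    1    2    3    3
  c   3    2    2    2    3    4
  a   4    3    2    3    2    3
  a   5    4    3    3    3    3
Edit distance = dp[5][5] = 3

3


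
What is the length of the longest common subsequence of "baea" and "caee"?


LCS of "baea" and "caee"
DP table:
           c    a    e    e
      0    0    0    0    0
  b   0    0    0    0    0
  a   0    0    1    1    1
  e   0    0    1    2    2
  a   0    0    1    2    2
LCS length = dp[4][4] = 2

2


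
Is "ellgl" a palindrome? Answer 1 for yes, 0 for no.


Input: ellgl
Reversed: lglle
  Compare pos 0 ('e') with pos 4 ('l'): MISMATCH
  Compare pos 1 ('l') with pos 3 ('g'): MISMATCH
Result: not a palindrome

0


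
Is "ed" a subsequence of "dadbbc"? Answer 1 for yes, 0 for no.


Check if "ed" is a subsequence of "dadbbc"
Greedy scan:
  Position 0 ('d'): no match needed
  Position 1 ('a'): no match needed
  Position 2 ('d'): no match needed
  Position 3 ('b'): no match needed
  Position 4 ('b'): no match needed
  Position 5 ('c'): no match needed
Only matched 0/2 characters => not a subsequence

0


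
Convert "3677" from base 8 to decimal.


Input: "3677" in base 8
Positional expansion:
  Digit '3' (value 3) x 8^3 = 1536
  Digit '6' (value 6) x 8^2 = 384
  Digit '7' (value 7) x 8^1 = 56
  Digit '7' (value 7) x 8^0 = 7
Sum = 1983

1983


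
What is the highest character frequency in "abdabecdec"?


Input: abdabecdec
Character counts:
  'a': 2
  'b': 2
  'c': 2
  'd': 2
  'e': 2
Maximum frequency: 2

2


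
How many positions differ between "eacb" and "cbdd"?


Comparing "eacb" and "cbdd" position by position:
  Position 0: 'e' vs 'c' => DIFFER
  Position 1: 'a' vs 'b' => DIFFER
  Position 2: 'c' vs 'd' => DIFFER
  Position 3: 'b' vs 'd' => DIFFER
Positions that differ: 4

4


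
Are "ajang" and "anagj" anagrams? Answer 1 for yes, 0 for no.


Strings: "ajang", "anagj"
Sorted first:  aagjn
Sorted second: aagjn
Sorted forms match => anagrams

1


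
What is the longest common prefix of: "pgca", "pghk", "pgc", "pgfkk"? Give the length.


Words: pgca, pghk, pgc, pgfkk
  Position 0: all 'p' => match
  Position 1: all 'g' => match
  Position 2: ('c', 'h', 'c', 'f') => mismatch, stop
LCP = "pg" (length 2)

2


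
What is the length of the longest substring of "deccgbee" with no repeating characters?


Input: "deccgbee"
Sliding window (track last position of each char):
  Position 0 ('d'): window [0,0] length 1 -- new best
  Position 1 ('e'): window [0,1] length 2 -- new best
  Position 2 ('c'): window [0,2] length 3 -- new best
  Position 3 ('c'): repeat (last at 2), move window start to 3
  Position 3 ('c'): window [3,3] length 1
  Position 4 ('g'): window [3,4] length 2
  Position 5 ('b'): window [3,5] length 3
  Position 6 ('e'): window [3,6] length 4 -- new best
  Position 7 ('e'): repeat (last at 6), move window start to 7
  Position 7 ('e'): window [7,7] length 1
Longest substring with no repeats: "cgbe" with length 4

4


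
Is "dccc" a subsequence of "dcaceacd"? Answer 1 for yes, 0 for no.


Check if "dccc" is a subsequence of "dcaceacd"
Greedy scan:
  Position 0 ('d'): matches sub[0] = 'd'
  Position 1 ('c'): matches sub[1] = 'c'
  Position 2 ('a'): no match needed
  Position 3 ('c'): matches sub[2] = 'c'
  Position 4 ('e'): no match needed
  Position 5 ('a'): no match needed
  Position 6 ('c'): matches sub[3] = 'c'
  Position 7 ('d'): no match needed
All 4 characters matched => is a subsequence

1


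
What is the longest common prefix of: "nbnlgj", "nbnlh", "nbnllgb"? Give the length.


Words: nbnlgj, nbnlh, nbnllgb
  Position 0: all 'n' => match
  Position 1: all 'b' => match
  Position 2: all 'n' => match
  Position 3: all 'l' => match
  Position 4: ('g', 'h', 'l') => mismatch, stop
LCP = "nbnl" (length 4)

4


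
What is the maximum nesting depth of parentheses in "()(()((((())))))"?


Input: "()(()((((())))))"
Tracking depth:
  Position 0 '(': depth becomes 1
  Position 1 ')': depth becomes 0
  Position 2 '(': depth becomes 1
  Position 3 '(': depth becomes 2
  Position 4 ')': depth becomes 1
  Position 5 '(': depth becomes 2
  Position 6 '(': depth becomes 3
  Position 7 '(': depth becomes 4
  Position 8 '(': depth becomes 5
  Position 9 '(': depth becomes 6
  Position 10 ')': depth becomes 5
  Position 11 ')': depth becomes 4
  Position 12 ')': depth becomes 3
  Position 13 ')': depth becomes 2
  Position 14 ')': depth becomes 1
  Position 15 ')': depth becomes 0
Maximum depth reached: 6

6


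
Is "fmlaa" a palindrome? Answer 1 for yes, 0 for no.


Input: fmlaa
Reversed: aalmf
  Compare pos 0 ('f') with pos 4 ('a'): MISMATCH
  Compare pos 1 ('m') with pos 3 ('a'): MISMATCH
Result: not a palindrome

0


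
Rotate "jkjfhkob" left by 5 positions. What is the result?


Input: "jkjfhkob", rotate left by 5
First 5 characters: "jkjfh"
Remaining characters: "kob"
Concatenate remaining + first: "kob" + "jkjfh" = "kobjkjfh"

kobjkjfh


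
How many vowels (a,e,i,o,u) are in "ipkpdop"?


Input: ipkpdop
Checking each character:
  'i' at position 0: vowel (running total: 1)
  'p' at position 1: consonant
  'k' at position 2: consonant
  'p' at position 3: consonant
  'd' at position 4: consonant
  'o' at position 5: vowel (running total: 2)
  'p' at position 6: consonant
Total vowels: 2

2


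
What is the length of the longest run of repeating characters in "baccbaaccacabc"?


Input: "baccbaaccacabc"
Scanning for longest run:
  Position 1 ('a'): new char, reset run to 1
  Position 2 ('c'): new char, reset run to 1
  Position 3 ('c'): continues run of 'c', length=2
  Position 4 ('b'): new char, reset run to 1
  Position 5 ('a'): new char, reset run to 1
  Position 6 ('a'): continues run of 'a', length=2
  Position 7 ('c'): new char, reset run to 1
  Position 8 ('c'): continues run of 'c', length=2
  Position 9 ('a'): new char, reset run to 1
  Position 10 ('c'): new char, reset run to 1
  Position 11 ('a'): new char, reset run to 1
  Position 12 ('b'): new char, reset run to 1
  Position 13 ('c'): new char, reset run to 1
Longest run: 'c' with length 2

2


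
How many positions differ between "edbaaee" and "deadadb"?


Comparing "edbaaee" and "deadadb" position by position:
  Position 0: 'e' vs 'd' => DIFFER
  Position 1: 'd' vs 'e' => DIFFER
  Position 2: 'b' vs 'a' => DIFFER
  Position 3: 'a' vs 'd' => DIFFER
  Position 4: 'a' vs 'a' => same
  Position 5: 'e' vs 'd' => DIFFER
  Position 6: 'e' vs 'b' => DIFFER
Positions that differ: 6

6


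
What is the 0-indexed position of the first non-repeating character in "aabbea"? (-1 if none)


Input: aabbea
Character frequencies:
  'a': 3
  'b': 2
  'e': 1
Scanning left to right for freq == 1:
  Position 0 ('a'): freq=3, skip
  Position 1 ('a'): freq=3, skip
  Position 2 ('b'): freq=2, skip
  Position 3 ('b'): freq=2, skip
  Position 4 ('e'): unique! => answer = 4

4


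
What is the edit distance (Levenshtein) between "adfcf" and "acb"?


Computing edit distance: "adfcf" -> "acb"
DP table:
           a    c    b
      0    1    2    3
  a   1    0    1    2
  d   2    1    1    2
  f   3    2    2    2
  c   4    3    2    3
  f   5    4    3    3
Edit distance = dp[5][3] = 3

3


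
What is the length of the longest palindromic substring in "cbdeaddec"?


Input: "cbdeaddec"
Checking substrings for palindromes:
  [5:7] "dd" (len 2) => palindrome
Longest palindromic substring: "dd" with length 2

2


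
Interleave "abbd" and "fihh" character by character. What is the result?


Interleaving "abbd" and "fihh":
  Position 0: 'a' from first, 'f' from second => "af"
  Position 1: 'b' from first, 'i' from second => "bi"
  Position 2: 'b' from first, 'h' from second => "bh"
  Position 3: 'd' from first, 'h' from second => "dh"
Result: afbibhdh

afbibhdh


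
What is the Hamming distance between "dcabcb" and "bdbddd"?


Comparing "dcabcb" and "bdbddd" position by position:
  Position 0: 'd' vs 'b' => differ
  Position 1: 'c' vs 'd' => differ
  Position 2: 'a' vs 'b' => differ
  Position 3: 'b' vs 'd' => differ
  Position 4: 'c' vs 'd' => differ
  Position 5: 'b' vs 'd' => differ
Total differences (Hamming distance): 6

6


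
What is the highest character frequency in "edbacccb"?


Input: edbacccb
Character counts:
  'a': 1
  'b': 2
  'c': 3
  'd': 1
  'e': 1
Maximum frequency: 3

3


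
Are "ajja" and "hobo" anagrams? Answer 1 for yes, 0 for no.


Strings: "ajja", "hobo"
Sorted first:  aajj
Sorted second: bhoo
Differ at position 0: 'a' vs 'b' => not anagrams

0


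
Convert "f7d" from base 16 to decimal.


Input: "f7d" in base 16
Positional expansion:
  Digit 'f' (value 15) x 16^2 = 3840
  Digit '7' (value 7) x 16^1 = 112
  Digit 'd' (value 13) x 16^0 = 13
Sum = 3965

3965


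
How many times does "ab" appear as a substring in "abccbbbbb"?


Searching for "ab" in "abccbbbbb"
Scanning each position:
  Position 0: "ab" => MATCH
  Position 1: "bc" => no
  Position 2: "cc" => no
  Position 3: "cb" => no
  Position 4: "bb" => no
  Position 5: "bb" => no
  Position 6: "bb" => no
  Position 7: "bb" => no
Total occurrences: 1

1


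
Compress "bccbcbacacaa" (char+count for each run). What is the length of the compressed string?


Input: bccbcbacacaa
Runs:
  'b' x 1 => "b1"
  'c' x 2 => "c2"
  'b' x 1 => "b1"
  'c' x 1 => "c1"
  'b' x 1 => "b1"
  'a' x 1 => "a1"
  'c' x 1 => "c1"
  'a' x 1 => "a1"
  'c' x 1 => "c1"
  'a' x 2 => "a2"
Compressed: "b1c2b1c1b1a1c1a1c1a2"
Compressed length: 20

20


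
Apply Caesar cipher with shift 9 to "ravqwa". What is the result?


Caesar cipher: shift "ravqwa" by 9
  'r' (pos 17) + 9 = pos 0 = 'a'
  'a' (pos 0) + 9 = pos 9 = 'j'
  'v' (pos 21) + 9 = pos 4 = 'e'
  'q' (pos 16) + 9 = pos 25 = 'z'
  'w' (pos 22) + 9 = pos 5 = 'f'
  'a' (pos 0) + 9 = pos 9 = 'j'
Result: ajezfj

ajezfj


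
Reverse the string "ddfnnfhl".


Input: ddfnnfhl
Reading characters right to left:
  Position 7: 'l'
  Position 6: 'h'
  Position 5: 'f'
  Position 4: 'n'
  Position 3: 'n'
  Position 2: 'f'
  Position 1: 'd'
  Position 0: 'd'
Reversed: lhfnnfdd

lhfnnfdd


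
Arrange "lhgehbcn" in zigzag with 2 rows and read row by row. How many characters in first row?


Zigzag "lhgehbcn" into 2 rows:
Placing characters:
  'l' => row 0
  'h' => row 1
  'g' => row 0
  'e' => row 1
  'h' => row 0
  'b' => row 1
  'c' => row 0
  'n' => row 1
Rows:
  Row 0: "lghc"
  Row 1: "hebn"
First row length: 4

4


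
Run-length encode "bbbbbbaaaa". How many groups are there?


Input: bbbbbbaaaa
Scanning for consecutive runs:
  Group 1: 'b' x 6 (positions 0-5)
  Group 2: 'a' x 4 (positions 6-9)
Total groups: 2

2


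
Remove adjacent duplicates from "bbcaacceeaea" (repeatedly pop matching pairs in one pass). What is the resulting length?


Input: bbcaacceeaea
Stack-based adjacent duplicate removal:
  Read 'b': push. Stack: b
  Read 'b': matches stack top 'b' => pop. Stack: (empty)
  Read 'c': push. Stack: c
  Read 'a': push. Stack: ca
  Read 'a': matches stack top 'a' => pop. Stack: c
  Read 'c': matches stack top 'c' => pop. Stack: (empty)
  Read 'c': push. Stack: c
  Read 'e': push. Stack: ce
  Read 'e': matches stack top 'e' => pop. Stack: c
  Read 'a': push. Stack: ca
  Read 'e': push. Stack: cae
  Read 'a': push. Stack: caea
Final stack: "caea" (length 4)

4


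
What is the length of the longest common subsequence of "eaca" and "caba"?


LCS of "eaca" and "caba"
DP table:
           c    a    b    a
      0    0    0    0    0
  e   0    0    0    0    0
  a   0    0    1    1    1
  c   0    1    1    1    1
  a   0    1    2    2    2
LCS length = dp[4][4] = 2

2


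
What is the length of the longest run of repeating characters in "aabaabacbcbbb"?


Input: "aabaabacbcbbb"
Scanning for longest run:
  Position 1 ('a'): continues run of 'a', length=2
  Position 2 ('b'): new char, reset run to 1
  Position 3 ('a'): new char, reset run to 1
  Position 4 ('a'): continues run of 'a', length=2
  Position 5 ('b'): new char, reset run to 1
  Position 6 ('a'): new char, reset run to 1
  Position 7 ('c'): new char, reset run to 1
  Position 8 ('b'): new char, reset run to 1
  Position 9 ('c'): new char, reset run to 1
  Position 10 ('b'): new char, reset run to 1
  Position 11 ('b'): continues run of 'b', length=2
  Position 12 ('b'): continues run of 'b', length=3
Longest run: 'b' with length 3

3


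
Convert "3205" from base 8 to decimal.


Input: "3205" in base 8
Positional expansion:
  Digit '3' (value 3) x 8^3 = 1536
  Digit '2' (value 2) x 8^2 = 128
  Digit '0' (value 0) x 8^1 = 0
  Digit '5' (value 5) x 8^0 = 5
Sum = 1669

1669


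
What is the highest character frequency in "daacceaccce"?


Input: daacceaccce
Character counts:
  'a': 3
  'c': 5
  'd': 1
  'e': 2
Maximum frequency: 5

5


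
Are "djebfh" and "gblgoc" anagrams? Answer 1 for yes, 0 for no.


Strings: "djebfh", "gblgoc"
Sorted first:  bdefhj
Sorted second: bcgglo
Differ at position 1: 'd' vs 'c' => not anagrams

0


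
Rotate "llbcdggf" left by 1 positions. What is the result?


Input: "llbcdggf", rotate left by 1
First 1 characters: "l"
Remaining characters: "lbcdggf"
Concatenate remaining + first: "lbcdggf" + "l" = "lbcdggfl"

lbcdggfl


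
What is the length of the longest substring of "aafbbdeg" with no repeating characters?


Input: "aafbbdeg"
Sliding window (track last position of each char):
  Position 0 ('a'): window [0,0] length 1 -- new best
  Position 1 ('a'): repeat (last at 0), move window start to 1
  Position 1 ('a'): window [1,1] length 1
  Position 2 ('f'): window [1,2] length 2 -- new best
  Position 3 ('b'): window [1,3] length 3 -- new best
  Position 4 ('b'): repeat (last at 3), move window start to 4
  Position 4 ('b'): window [4,4] length 1
  Position 5 ('d'): window [4,5] length 2
  Position 6 ('e'): window [4,6] length 3
  Position 7 ('g'): window [4,7] length 4 -- new best
Longest substring with no repeats: "bdeg" with length 4

4


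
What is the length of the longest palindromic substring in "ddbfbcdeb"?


Input: "ddbfbcdeb"
Checking substrings for palindromes:
  [2:5] "bfb" (len 3) => palindrome
  [0:2] "dd" (len 2) => palindrome
Longest palindromic substring: "bfb" with length 3

3


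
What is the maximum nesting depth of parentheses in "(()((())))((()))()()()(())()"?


Input: "(()((())))((()))()()()(())()"
Tracking depth:
  Position 0 '(': depth becomes 1
  Position 1 '(': depth becomes 2
  Position 2 ')': depth becomes 1
  Position 3 '(': depth becomes 2
  Position 4 '(': depth becomes 3
  Position 5 '(': depth becomes 4
  Position 6 ')': depth becomes 3
  Position 7 ')': depth becomes 2
  Position 8 ')': depth becomes 1
  Position 9 ')': depth becomes 0
  Position 10 '(': depth becomes 1
  Position 11 '(': depth becomes 2
  Position 12 '(': depth becomes 3
  Position 13 ')': depth becomes 2
  Position 14 ')': depth becomes 1
  Position 15 ')': depth becomes 0
  Position 16 '(': depth becomes 1
  Position 17 ')': depth becomes 0
  Position 18 '(': depth becomes 1
  Position 19 ')': depth becomes 0
  Position 20 '(': depth becomes 1
  Position 21 ')': depth becomes 0
  Position 22 '(': depth becomes 1
  Position 23 '(': depth becomes 2
  Position 24 ')': depth becomes 1
  Position 25 ')': depth becomes 0
  Position 26 '(': depth becomes 1
  Position 27 ')': depth becomes 0
Maximum depth reached: 4

4


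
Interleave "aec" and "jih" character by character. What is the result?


Interleaving "aec" and "jih":
  Position 0: 'a' from first, 'j' from second => "aj"
  Position 1: 'e' from first, 'i' from second => "ei"
  Position 2: 'c' from first, 'h' from second => "ch"
Result: ajeich

ajeich


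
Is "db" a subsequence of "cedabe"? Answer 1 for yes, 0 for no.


Check if "db" is a subsequence of "cedabe"
Greedy scan:
  Position 0 ('c'): no match needed
  Position 1 ('e'): no match needed
  Position 2 ('d'): matches sub[0] = 'd'
  Position 3 ('a'): no match needed
  Position 4 ('b'): matches sub[1] = 'b'
  Position 5 ('e'): no match needed
All 2 characters matched => is a subsequence

1


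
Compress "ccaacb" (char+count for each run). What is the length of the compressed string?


Input: ccaacb
Runs:
  'c' x 2 => "c2"
  'a' x 2 => "a2"
  'c' x 1 => "c1"
  'b' x 1 => "b1"
Compressed: "c2a2c1b1"
Compressed length: 8

8


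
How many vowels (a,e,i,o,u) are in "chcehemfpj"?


Input: chcehemfpj
Checking each character:
  'c' at position 0: consonant
  'h' at position 1: consonant
  'c' at position 2: consonant
  'e' at position 3: vowel (running total: 1)
  'h' at position 4: consonant
  'e' at position 5: vowel (running total: 2)
  'm' at position 6: consonant
  'f' at position 7: consonant
  'p' at position 8: consonant
  'j' at position 9: consonant
Total vowels: 2

2


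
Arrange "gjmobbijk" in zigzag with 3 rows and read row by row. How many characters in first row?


Zigzag "gjmobbijk" into 3 rows:
Placing characters:
  'g' => row 0
  'j' => row 1
  'm' => row 2
  'o' => row 1
  'b' => row 0
  'b' => row 1
  'i' => row 2
  'j' => row 1
  'k' => row 0
Rows:
  Row 0: "gbk"
  Row 1: "jobj"
  Row 2: "mi"
First row length: 3

3


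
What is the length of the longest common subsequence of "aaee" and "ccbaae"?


LCS of "aaee" and "ccbaae"
DP table:
           c    c    b    a    a    e
      0    0    0    0    0    0    0
  a   0    0    0    0    1    1    1
  a   0    0    0    0    1    2    2
  e   0    0    0    0    1    2    3
  e   0    0    0    0    1    2    3
LCS length = dp[4][6] = 3

3


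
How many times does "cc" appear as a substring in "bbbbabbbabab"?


Searching for "cc" in "bbbbabbbabab"
Scanning each position:
  Position 0: "bb" => no
  Position 1: "bb" => no
  Position 2: "bb" => no
  Position 3: "ba" => no
  Position 4: "ab" => no
  Position 5: "bb" => no
  Position 6: "bb" => no
  Position 7: "ba" => no
  Position 8: "ab" => no
  Position 9: "ba" => no
  Position 10: "ab" => no
Total occurrences: 0

0


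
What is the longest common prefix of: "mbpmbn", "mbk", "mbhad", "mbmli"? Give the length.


Words: mbpmbn, mbk, mbhad, mbmli
  Position 0: all 'm' => match
  Position 1: all 'b' => match
  Position 2: ('p', 'k', 'h', 'm') => mismatch, stop
LCP = "mb" (length 2)

2


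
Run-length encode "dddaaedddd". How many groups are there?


Input: dddaaedddd
Scanning for consecutive runs:
  Group 1: 'd' x 3 (positions 0-2)
  Group 2: 'a' x 2 (positions 3-4)
  Group 3: 'e' x 1 (positions 5-5)
  Group 4: 'd' x 4 (positions 6-9)
Total groups: 4

4


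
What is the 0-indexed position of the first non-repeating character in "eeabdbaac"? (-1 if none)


Input: eeabdbaac
Character frequencies:
  'a': 3
  'b': 2
  'c': 1
  'd': 1
  'e': 2
Scanning left to right for freq == 1:
  Position 0 ('e'): freq=2, skip
  Position 1 ('e'): freq=2, skip
  Position 2 ('a'): freq=3, skip
  Position 3 ('b'): freq=2, skip
  Position 4 ('d'): unique! => answer = 4

4


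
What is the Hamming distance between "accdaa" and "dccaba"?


Comparing "accdaa" and "dccaba" position by position:
  Position 0: 'a' vs 'd' => differ
  Position 1: 'c' vs 'c' => same
  Position 2: 'c' vs 'c' => same
  Position 3: 'd' vs 'a' => differ
  Position 4: 'a' vs 'b' => differ
  Position 5: 'a' vs 'a' => same
Total differences (Hamming distance): 3

3


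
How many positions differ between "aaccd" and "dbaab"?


Comparing "aaccd" and "dbaab" position by position:
  Position 0: 'a' vs 'd' => DIFFER
  Position 1: 'a' vs 'b' => DIFFER
  Position 2: 'c' vs 'a' => DIFFER
  Position 3: 'c' vs 'a' => DIFFER
  Position 4: 'd' vs 'b' => DIFFER
Positions that differ: 5

5
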